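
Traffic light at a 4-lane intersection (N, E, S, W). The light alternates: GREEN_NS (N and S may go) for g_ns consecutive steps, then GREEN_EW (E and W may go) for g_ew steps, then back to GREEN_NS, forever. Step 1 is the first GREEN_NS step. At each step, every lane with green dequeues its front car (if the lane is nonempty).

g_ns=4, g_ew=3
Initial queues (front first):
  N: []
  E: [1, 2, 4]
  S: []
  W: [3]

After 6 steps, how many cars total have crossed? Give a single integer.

Answer: 3

Derivation:
Step 1 [NS]: N:empty,E:wait,S:empty,W:wait | queues: N=0 E=3 S=0 W=1
Step 2 [NS]: N:empty,E:wait,S:empty,W:wait | queues: N=0 E=3 S=0 W=1
Step 3 [NS]: N:empty,E:wait,S:empty,W:wait | queues: N=0 E=3 S=0 W=1
Step 4 [NS]: N:empty,E:wait,S:empty,W:wait | queues: N=0 E=3 S=0 W=1
Step 5 [EW]: N:wait,E:car1-GO,S:wait,W:car3-GO | queues: N=0 E=2 S=0 W=0
Step 6 [EW]: N:wait,E:car2-GO,S:wait,W:empty | queues: N=0 E=1 S=0 W=0
Cars crossed by step 6: 3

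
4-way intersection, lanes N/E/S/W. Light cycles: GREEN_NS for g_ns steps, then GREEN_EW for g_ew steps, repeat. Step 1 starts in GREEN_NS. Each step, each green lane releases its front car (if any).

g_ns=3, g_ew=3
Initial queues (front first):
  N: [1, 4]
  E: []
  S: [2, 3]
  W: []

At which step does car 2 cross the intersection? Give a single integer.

Step 1 [NS]: N:car1-GO,E:wait,S:car2-GO,W:wait | queues: N=1 E=0 S=1 W=0
Step 2 [NS]: N:car4-GO,E:wait,S:car3-GO,W:wait | queues: N=0 E=0 S=0 W=0
Car 2 crosses at step 1

1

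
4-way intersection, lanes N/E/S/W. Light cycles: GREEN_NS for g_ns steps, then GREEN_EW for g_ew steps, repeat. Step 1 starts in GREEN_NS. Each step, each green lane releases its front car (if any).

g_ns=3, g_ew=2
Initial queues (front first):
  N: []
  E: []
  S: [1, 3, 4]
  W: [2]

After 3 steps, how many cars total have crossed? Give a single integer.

Step 1 [NS]: N:empty,E:wait,S:car1-GO,W:wait | queues: N=0 E=0 S=2 W=1
Step 2 [NS]: N:empty,E:wait,S:car3-GO,W:wait | queues: N=0 E=0 S=1 W=1
Step 3 [NS]: N:empty,E:wait,S:car4-GO,W:wait | queues: N=0 E=0 S=0 W=1
Cars crossed by step 3: 3

Answer: 3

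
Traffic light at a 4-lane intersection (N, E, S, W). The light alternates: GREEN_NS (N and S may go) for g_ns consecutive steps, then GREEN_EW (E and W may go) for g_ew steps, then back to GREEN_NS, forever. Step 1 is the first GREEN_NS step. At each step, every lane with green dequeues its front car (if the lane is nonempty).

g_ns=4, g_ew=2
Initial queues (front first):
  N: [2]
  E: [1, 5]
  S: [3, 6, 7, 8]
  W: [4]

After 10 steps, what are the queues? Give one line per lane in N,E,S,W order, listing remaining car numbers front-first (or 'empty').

Step 1 [NS]: N:car2-GO,E:wait,S:car3-GO,W:wait | queues: N=0 E=2 S=3 W=1
Step 2 [NS]: N:empty,E:wait,S:car6-GO,W:wait | queues: N=0 E=2 S=2 W=1
Step 3 [NS]: N:empty,E:wait,S:car7-GO,W:wait | queues: N=0 E=2 S=1 W=1
Step 4 [NS]: N:empty,E:wait,S:car8-GO,W:wait | queues: N=0 E=2 S=0 W=1
Step 5 [EW]: N:wait,E:car1-GO,S:wait,W:car4-GO | queues: N=0 E=1 S=0 W=0
Step 6 [EW]: N:wait,E:car5-GO,S:wait,W:empty | queues: N=0 E=0 S=0 W=0

N: empty
E: empty
S: empty
W: empty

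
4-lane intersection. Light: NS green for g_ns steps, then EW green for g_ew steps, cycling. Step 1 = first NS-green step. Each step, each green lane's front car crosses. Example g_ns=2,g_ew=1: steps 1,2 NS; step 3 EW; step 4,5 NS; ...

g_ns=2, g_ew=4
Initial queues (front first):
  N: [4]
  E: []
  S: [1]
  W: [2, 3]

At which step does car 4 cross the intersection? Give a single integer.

Step 1 [NS]: N:car4-GO,E:wait,S:car1-GO,W:wait | queues: N=0 E=0 S=0 W=2
Step 2 [NS]: N:empty,E:wait,S:empty,W:wait | queues: N=0 E=0 S=0 W=2
Step 3 [EW]: N:wait,E:empty,S:wait,W:car2-GO | queues: N=0 E=0 S=0 W=1
Step 4 [EW]: N:wait,E:empty,S:wait,W:car3-GO | queues: N=0 E=0 S=0 W=0
Car 4 crosses at step 1

1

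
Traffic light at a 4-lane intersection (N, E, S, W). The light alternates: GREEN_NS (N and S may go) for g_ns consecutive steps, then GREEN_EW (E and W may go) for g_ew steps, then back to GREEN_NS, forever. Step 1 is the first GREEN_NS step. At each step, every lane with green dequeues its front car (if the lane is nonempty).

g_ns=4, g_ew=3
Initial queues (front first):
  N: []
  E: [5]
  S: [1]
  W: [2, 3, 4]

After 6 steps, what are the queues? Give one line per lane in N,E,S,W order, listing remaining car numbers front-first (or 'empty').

Step 1 [NS]: N:empty,E:wait,S:car1-GO,W:wait | queues: N=0 E=1 S=0 W=3
Step 2 [NS]: N:empty,E:wait,S:empty,W:wait | queues: N=0 E=1 S=0 W=3
Step 3 [NS]: N:empty,E:wait,S:empty,W:wait | queues: N=0 E=1 S=0 W=3
Step 4 [NS]: N:empty,E:wait,S:empty,W:wait | queues: N=0 E=1 S=0 W=3
Step 5 [EW]: N:wait,E:car5-GO,S:wait,W:car2-GO | queues: N=0 E=0 S=0 W=2
Step 6 [EW]: N:wait,E:empty,S:wait,W:car3-GO | queues: N=0 E=0 S=0 W=1

N: empty
E: empty
S: empty
W: 4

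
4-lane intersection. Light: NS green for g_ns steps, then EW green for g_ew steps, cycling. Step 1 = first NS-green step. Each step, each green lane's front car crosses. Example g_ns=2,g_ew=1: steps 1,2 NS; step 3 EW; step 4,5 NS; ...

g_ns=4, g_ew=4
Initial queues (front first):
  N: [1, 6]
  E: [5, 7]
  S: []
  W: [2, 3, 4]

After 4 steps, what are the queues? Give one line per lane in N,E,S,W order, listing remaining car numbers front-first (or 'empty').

Step 1 [NS]: N:car1-GO,E:wait,S:empty,W:wait | queues: N=1 E=2 S=0 W=3
Step 2 [NS]: N:car6-GO,E:wait,S:empty,W:wait | queues: N=0 E=2 S=0 W=3
Step 3 [NS]: N:empty,E:wait,S:empty,W:wait | queues: N=0 E=2 S=0 W=3
Step 4 [NS]: N:empty,E:wait,S:empty,W:wait | queues: N=0 E=2 S=0 W=3

N: empty
E: 5 7
S: empty
W: 2 3 4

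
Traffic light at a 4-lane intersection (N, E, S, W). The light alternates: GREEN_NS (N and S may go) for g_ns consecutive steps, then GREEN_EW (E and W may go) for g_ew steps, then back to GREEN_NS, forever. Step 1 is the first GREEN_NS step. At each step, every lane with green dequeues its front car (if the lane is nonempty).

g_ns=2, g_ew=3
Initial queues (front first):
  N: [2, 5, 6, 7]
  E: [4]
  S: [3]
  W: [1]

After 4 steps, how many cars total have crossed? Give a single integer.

Step 1 [NS]: N:car2-GO,E:wait,S:car3-GO,W:wait | queues: N=3 E=1 S=0 W=1
Step 2 [NS]: N:car5-GO,E:wait,S:empty,W:wait | queues: N=2 E=1 S=0 W=1
Step 3 [EW]: N:wait,E:car4-GO,S:wait,W:car1-GO | queues: N=2 E=0 S=0 W=0
Step 4 [EW]: N:wait,E:empty,S:wait,W:empty | queues: N=2 E=0 S=0 W=0
Cars crossed by step 4: 5

Answer: 5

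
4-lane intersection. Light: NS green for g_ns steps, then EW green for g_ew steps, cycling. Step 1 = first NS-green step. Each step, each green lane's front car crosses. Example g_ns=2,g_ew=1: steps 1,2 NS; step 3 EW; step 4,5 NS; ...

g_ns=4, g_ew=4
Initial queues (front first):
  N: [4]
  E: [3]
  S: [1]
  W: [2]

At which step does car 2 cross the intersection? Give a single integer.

Step 1 [NS]: N:car4-GO,E:wait,S:car1-GO,W:wait | queues: N=0 E=1 S=0 W=1
Step 2 [NS]: N:empty,E:wait,S:empty,W:wait | queues: N=0 E=1 S=0 W=1
Step 3 [NS]: N:empty,E:wait,S:empty,W:wait | queues: N=0 E=1 S=0 W=1
Step 4 [NS]: N:empty,E:wait,S:empty,W:wait | queues: N=0 E=1 S=0 W=1
Step 5 [EW]: N:wait,E:car3-GO,S:wait,W:car2-GO | queues: N=0 E=0 S=0 W=0
Car 2 crosses at step 5

5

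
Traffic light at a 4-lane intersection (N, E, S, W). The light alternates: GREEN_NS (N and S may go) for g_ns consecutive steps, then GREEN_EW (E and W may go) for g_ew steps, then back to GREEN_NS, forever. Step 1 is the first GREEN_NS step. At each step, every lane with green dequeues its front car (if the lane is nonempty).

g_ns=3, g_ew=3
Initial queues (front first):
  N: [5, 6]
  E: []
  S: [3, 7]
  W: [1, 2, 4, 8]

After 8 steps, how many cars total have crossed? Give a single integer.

Step 1 [NS]: N:car5-GO,E:wait,S:car3-GO,W:wait | queues: N=1 E=0 S=1 W=4
Step 2 [NS]: N:car6-GO,E:wait,S:car7-GO,W:wait | queues: N=0 E=0 S=0 W=4
Step 3 [NS]: N:empty,E:wait,S:empty,W:wait | queues: N=0 E=0 S=0 W=4
Step 4 [EW]: N:wait,E:empty,S:wait,W:car1-GO | queues: N=0 E=0 S=0 W=3
Step 5 [EW]: N:wait,E:empty,S:wait,W:car2-GO | queues: N=0 E=0 S=0 W=2
Step 6 [EW]: N:wait,E:empty,S:wait,W:car4-GO | queues: N=0 E=0 S=0 W=1
Step 7 [NS]: N:empty,E:wait,S:empty,W:wait | queues: N=0 E=0 S=0 W=1
Step 8 [NS]: N:empty,E:wait,S:empty,W:wait | queues: N=0 E=0 S=0 W=1
Cars crossed by step 8: 7

Answer: 7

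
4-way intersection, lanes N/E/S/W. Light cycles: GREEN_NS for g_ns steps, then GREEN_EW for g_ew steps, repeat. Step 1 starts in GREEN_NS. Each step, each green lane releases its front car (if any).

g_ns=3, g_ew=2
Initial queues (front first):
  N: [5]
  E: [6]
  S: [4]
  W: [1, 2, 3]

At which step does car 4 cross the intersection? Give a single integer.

Step 1 [NS]: N:car5-GO,E:wait,S:car4-GO,W:wait | queues: N=0 E=1 S=0 W=3
Step 2 [NS]: N:empty,E:wait,S:empty,W:wait | queues: N=0 E=1 S=0 W=3
Step 3 [NS]: N:empty,E:wait,S:empty,W:wait | queues: N=0 E=1 S=0 W=3
Step 4 [EW]: N:wait,E:car6-GO,S:wait,W:car1-GO | queues: N=0 E=0 S=0 W=2
Step 5 [EW]: N:wait,E:empty,S:wait,W:car2-GO | queues: N=0 E=0 S=0 W=1
Step 6 [NS]: N:empty,E:wait,S:empty,W:wait | queues: N=0 E=0 S=0 W=1
Step 7 [NS]: N:empty,E:wait,S:empty,W:wait | queues: N=0 E=0 S=0 W=1
Step 8 [NS]: N:empty,E:wait,S:empty,W:wait | queues: N=0 E=0 S=0 W=1
Step 9 [EW]: N:wait,E:empty,S:wait,W:car3-GO | queues: N=0 E=0 S=0 W=0
Car 4 crosses at step 1

1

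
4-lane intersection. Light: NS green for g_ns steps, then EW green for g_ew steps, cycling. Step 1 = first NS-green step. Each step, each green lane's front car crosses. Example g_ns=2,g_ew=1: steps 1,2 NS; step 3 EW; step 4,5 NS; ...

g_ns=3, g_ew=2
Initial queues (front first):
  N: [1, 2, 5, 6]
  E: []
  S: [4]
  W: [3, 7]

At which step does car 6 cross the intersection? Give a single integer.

Step 1 [NS]: N:car1-GO,E:wait,S:car4-GO,W:wait | queues: N=3 E=0 S=0 W=2
Step 2 [NS]: N:car2-GO,E:wait,S:empty,W:wait | queues: N=2 E=0 S=0 W=2
Step 3 [NS]: N:car5-GO,E:wait,S:empty,W:wait | queues: N=1 E=0 S=0 W=2
Step 4 [EW]: N:wait,E:empty,S:wait,W:car3-GO | queues: N=1 E=0 S=0 W=1
Step 5 [EW]: N:wait,E:empty,S:wait,W:car7-GO | queues: N=1 E=0 S=0 W=0
Step 6 [NS]: N:car6-GO,E:wait,S:empty,W:wait | queues: N=0 E=0 S=0 W=0
Car 6 crosses at step 6

6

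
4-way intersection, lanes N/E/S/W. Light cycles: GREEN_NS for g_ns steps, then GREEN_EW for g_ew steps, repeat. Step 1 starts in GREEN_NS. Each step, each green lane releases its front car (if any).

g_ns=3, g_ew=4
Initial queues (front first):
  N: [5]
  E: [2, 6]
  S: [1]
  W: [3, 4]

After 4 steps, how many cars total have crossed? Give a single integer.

Step 1 [NS]: N:car5-GO,E:wait,S:car1-GO,W:wait | queues: N=0 E=2 S=0 W=2
Step 2 [NS]: N:empty,E:wait,S:empty,W:wait | queues: N=0 E=2 S=0 W=2
Step 3 [NS]: N:empty,E:wait,S:empty,W:wait | queues: N=0 E=2 S=0 W=2
Step 4 [EW]: N:wait,E:car2-GO,S:wait,W:car3-GO | queues: N=0 E=1 S=0 W=1
Cars crossed by step 4: 4

Answer: 4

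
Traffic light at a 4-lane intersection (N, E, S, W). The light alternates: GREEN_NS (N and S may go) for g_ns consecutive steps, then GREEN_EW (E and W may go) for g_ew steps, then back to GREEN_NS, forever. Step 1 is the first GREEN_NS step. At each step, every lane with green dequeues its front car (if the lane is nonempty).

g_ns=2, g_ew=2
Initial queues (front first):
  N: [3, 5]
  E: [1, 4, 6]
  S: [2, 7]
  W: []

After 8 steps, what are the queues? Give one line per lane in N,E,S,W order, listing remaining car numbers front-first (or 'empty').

Step 1 [NS]: N:car3-GO,E:wait,S:car2-GO,W:wait | queues: N=1 E=3 S=1 W=0
Step 2 [NS]: N:car5-GO,E:wait,S:car7-GO,W:wait | queues: N=0 E=3 S=0 W=0
Step 3 [EW]: N:wait,E:car1-GO,S:wait,W:empty | queues: N=0 E=2 S=0 W=0
Step 4 [EW]: N:wait,E:car4-GO,S:wait,W:empty | queues: N=0 E=1 S=0 W=0
Step 5 [NS]: N:empty,E:wait,S:empty,W:wait | queues: N=0 E=1 S=0 W=0
Step 6 [NS]: N:empty,E:wait,S:empty,W:wait | queues: N=0 E=1 S=0 W=0
Step 7 [EW]: N:wait,E:car6-GO,S:wait,W:empty | queues: N=0 E=0 S=0 W=0

N: empty
E: empty
S: empty
W: empty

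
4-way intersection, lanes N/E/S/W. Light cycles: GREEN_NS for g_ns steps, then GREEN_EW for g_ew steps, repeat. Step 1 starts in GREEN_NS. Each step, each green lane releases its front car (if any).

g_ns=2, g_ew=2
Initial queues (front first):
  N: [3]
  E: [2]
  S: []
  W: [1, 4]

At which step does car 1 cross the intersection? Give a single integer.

Step 1 [NS]: N:car3-GO,E:wait,S:empty,W:wait | queues: N=0 E=1 S=0 W=2
Step 2 [NS]: N:empty,E:wait,S:empty,W:wait | queues: N=0 E=1 S=0 W=2
Step 3 [EW]: N:wait,E:car2-GO,S:wait,W:car1-GO | queues: N=0 E=0 S=0 W=1
Step 4 [EW]: N:wait,E:empty,S:wait,W:car4-GO | queues: N=0 E=0 S=0 W=0
Car 1 crosses at step 3

3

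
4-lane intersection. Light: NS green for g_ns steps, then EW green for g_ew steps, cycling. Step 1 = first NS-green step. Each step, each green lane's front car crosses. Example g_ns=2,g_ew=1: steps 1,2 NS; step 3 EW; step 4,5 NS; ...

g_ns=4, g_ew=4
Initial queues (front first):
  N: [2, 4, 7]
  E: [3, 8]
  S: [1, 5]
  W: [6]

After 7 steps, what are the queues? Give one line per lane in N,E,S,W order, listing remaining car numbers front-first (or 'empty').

Step 1 [NS]: N:car2-GO,E:wait,S:car1-GO,W:wait | queues: N=2 E=2 S=1 W=1
Step 2 [NS]: N:car4-GO,E:wait,S:car5-GO,W:wait | queues: N=1 E=2 S=0 W=1
Step 3 [NS]: N:car7-GO,E:wait,S:empty,W:wait | queues: N=0 E=2 S=0 W=1
Step 4 [NS]: N:empty,E:wait,S:empty,W:wait | queues: N=0 E=2 S=0 W=1
Step 5 [EW]: N:wait,E:car3-GO,S:wait,W:car6-GO | queues: N=0 E=1 S=0 W=0
Step 6 [EW]: N:wait,E:car8-GO,S:wait,W:empty | queues: N=0 E=0 S=0 W=0

N: empty
E: empty
S: empty
W: empty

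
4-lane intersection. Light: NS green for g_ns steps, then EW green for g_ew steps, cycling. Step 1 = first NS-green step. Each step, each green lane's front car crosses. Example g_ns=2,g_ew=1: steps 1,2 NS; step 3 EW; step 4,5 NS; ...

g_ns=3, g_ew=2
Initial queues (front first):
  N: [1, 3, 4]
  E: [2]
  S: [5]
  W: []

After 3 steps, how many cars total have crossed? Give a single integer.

Step 1 [NS]: N:car1-GO,E:wait,S:car5-GO,W:wait | queues: N=2 E=1 S=0 W=0
Step 2 [NS]: N:car3-GO,E:wait,S:empty,W:wait | queues: N=1 E=1 S=0 W=0
Step 3 [NS]: N:car4-GO,E:wait,S:empty,W:wait | queues: N=0 E=1 S=0 W=0
Cars crossed by step 3: 4

Answer: 4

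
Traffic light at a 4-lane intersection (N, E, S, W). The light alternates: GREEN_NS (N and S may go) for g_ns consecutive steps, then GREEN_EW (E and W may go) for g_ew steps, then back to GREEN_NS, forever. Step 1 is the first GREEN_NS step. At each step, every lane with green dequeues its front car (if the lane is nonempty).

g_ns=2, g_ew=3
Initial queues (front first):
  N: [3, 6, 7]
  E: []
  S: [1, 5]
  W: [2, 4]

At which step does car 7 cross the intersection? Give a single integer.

Step 1 [NS]: N:car3-GO,E:wait,S:car1-GO,W:wait | queues: N=2 E=0 S=1 W=2
Step 2 [NS]: N:car6-GO,E:wait,S:car5-GO,W:wait | queues: N=1 E=0 S=0 W=2
Step 3 [EW]: N:wait,E:empty,S:wait,W:car2-GO | queues: N=1 E=0 S=0 W=1
Step 4 [EW]: N:wait,E:empty,S:wait,W:car4-GO | queues: N=1 E=0 S=0 W=0
Step 5 [EW]: N:wait,E:empty,S:wait,W:empty | queues: N=1 E=0 S=0 W=0
Step 6 [NS]: N:car7-GO,E:wait,S:empty,W:wait | queues: N=0 E=0 S=0 W=0
Car 7 crosses at step 6

6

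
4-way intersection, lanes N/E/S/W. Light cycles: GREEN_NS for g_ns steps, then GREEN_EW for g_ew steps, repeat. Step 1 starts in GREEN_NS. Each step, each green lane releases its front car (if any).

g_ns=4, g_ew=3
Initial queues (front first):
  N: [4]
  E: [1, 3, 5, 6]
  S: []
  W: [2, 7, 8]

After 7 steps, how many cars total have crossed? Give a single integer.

Answer: 7

Derivation:
Step 1 [NS]: N:car4-GO,E:wait,S:empty,W:wait | queues: N=0 E=4 S=0 W=3
Step 2 [NS]: N:empty,E:wait,S:empty,W:wait | queues: N=0 E=4 S=0 W=3
Step 3 [NS]: N:empty,E:wait,S:empty,W:wait | queues: N=0 E=4 S=0 W=3
Step 4 [NS]: N:empty,E:wait,S:empty,W:wait | queues: N=0 E=4 S=0 W=3
Step 5 [EW]: N:wait,E:car1-GO,S:wait,W:car2-GO | queues: N=0 E=3 S=0 W=2
Step 6 [EW]: N:wait,E:car3-GO,S:wait,W:car7-GO | queues: N=0 E=2 S=0 W=1
Step 7 [EW]: N:wait,E:car5-GO,S:wait,W:car8-GO | queues: N=0 E=1 S=0 W=0
Cars crossed by step 7: 7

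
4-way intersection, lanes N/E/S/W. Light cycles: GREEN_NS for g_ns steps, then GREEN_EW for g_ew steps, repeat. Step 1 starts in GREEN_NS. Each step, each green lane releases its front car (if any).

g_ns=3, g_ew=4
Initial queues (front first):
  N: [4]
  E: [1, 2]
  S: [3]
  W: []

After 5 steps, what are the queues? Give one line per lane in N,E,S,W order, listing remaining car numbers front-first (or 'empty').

Step 1 [NS]: N:car4-GO,E:wait,S:car3-GO,W:wait | queues: N=0 E=2 S=0 W=0
Step 2 [NS]: N:empty,E:wait,S:empty,W:wait | queues: N=0 E=2 S=0 W=0
Step 3 [NS]: N:empty,E:wait,S:empty,W:wait | queues: N=0 E=2 S=0 W=0
Step 4 [EW]: N:wait,E:car1-GO,S:wait,W:empty | queues: N=0 E=1 S=0 W=0
Step 5 [EW]: N:wait,E:car2-GO,S:wait,W:empty | queues: N=0 E=0 S=0 W=0

N: empty
E: empty
S: empty
W: empty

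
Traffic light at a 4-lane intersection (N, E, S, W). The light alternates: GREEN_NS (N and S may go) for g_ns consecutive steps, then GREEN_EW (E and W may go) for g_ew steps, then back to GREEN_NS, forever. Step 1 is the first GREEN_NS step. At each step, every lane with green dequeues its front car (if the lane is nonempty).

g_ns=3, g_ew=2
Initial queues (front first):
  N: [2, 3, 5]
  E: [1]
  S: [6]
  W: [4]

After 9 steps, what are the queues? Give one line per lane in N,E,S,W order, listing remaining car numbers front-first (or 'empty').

Step 1 [NS]: N:car2-GO,E:wait,S:car6-GO,W:wait | queues: N=2 E=1 S=0 W=1
Step 2 [NS]: N:car3-GO,E:wait,S:empty,W:wait | queues: N=1 E=1 S=0 W=1
Step 3 [NS]: N:car5-GO,E:wait,S:empty,W:wait | queues: N=0 E=1 S=0 W=1
Step 4 [EW]: N:wait,E:car1-GO,S:wait,W:car4-GO | queues: N=0 E=0 S=0 W=0

N: empty
E: empty
S: empty
W: empty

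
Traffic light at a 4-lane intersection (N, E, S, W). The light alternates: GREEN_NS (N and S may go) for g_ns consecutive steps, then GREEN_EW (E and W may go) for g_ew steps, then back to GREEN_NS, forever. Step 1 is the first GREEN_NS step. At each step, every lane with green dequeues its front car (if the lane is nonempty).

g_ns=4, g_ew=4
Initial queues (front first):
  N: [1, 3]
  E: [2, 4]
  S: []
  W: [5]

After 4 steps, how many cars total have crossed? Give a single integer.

Step 1 [NS]: N:car1-GO,E:wait,S:empty,W:wait | queues: N=1 E=2 S=0 W=1
Step 2 [NS]: N:car3-GO,E:wait,S:empty,W:wait | queues: N=0 E=2 S=0 W=1
Step 3 [NS]: N:empty,E:wait,S:empty,W:wait | queues: N=0 E=2 S=0 W=1
Step 4 [NS]: N:empty,E:wait,S:empty,W:wait | queues: N=0 E=2 S=0 W=1
Cars crossed by step 4: 2

Answer: 2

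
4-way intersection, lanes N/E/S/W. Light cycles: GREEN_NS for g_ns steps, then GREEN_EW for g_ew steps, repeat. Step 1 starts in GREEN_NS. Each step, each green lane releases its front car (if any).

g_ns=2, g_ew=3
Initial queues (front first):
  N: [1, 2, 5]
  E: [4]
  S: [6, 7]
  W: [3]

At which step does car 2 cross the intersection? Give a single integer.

Step 1 [NS]: N:car1-GO,E:wait,S:car6-GO,W:wait | queues: N=2 E=1 S=1 W=1
Step 2 [NS]: N:car2-GO,E:wait,S:car7-GO,W:wait | queues: N=1 E=1 S=0 W=1
Step 3 [EW]: N:wait,E:car4-GO,S:wait,W:car3-GO | queues: N=1 E=0 S=0 W=0
Step 4 [EW]: N:wait,E:empty,S:wait,W:empty | queues: N=1 E=0 S=0 W=0
Step 5 [EW]: N:wait,E:empty,S:wait,W:empty | queues: N=1 E=0 S=0 W=0
Step 6 [NS]: N:car5-GO,E:wait,S:empty,W:wait | queues: N=0 E=0 S=0 W=0
Car 2 crosses at step 2

2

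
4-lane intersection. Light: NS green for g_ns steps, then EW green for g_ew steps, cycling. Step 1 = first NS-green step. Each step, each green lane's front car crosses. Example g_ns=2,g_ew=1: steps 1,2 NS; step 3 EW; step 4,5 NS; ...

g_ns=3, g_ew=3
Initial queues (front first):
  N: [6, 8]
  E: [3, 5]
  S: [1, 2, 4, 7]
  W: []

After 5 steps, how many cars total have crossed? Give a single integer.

Answer: 7

Derivation:
Step 1 [NS]: N:car6-GO,E:wait,S:car1-GO,W:wait | queues: N=1 E=2 S=3 W=0
Step 2 [NS]: N:car8-GO,E:wait,S:car2-GO,W:wait | queues: N=0 E=2 S=2 W=0
Step 3 [NS]: N:empty,E:wait,S:car4-GO,W:wait | queues: N=0 E=2 S=1 W=0
Step 4 [EW]: N:wait,E:car3-GO,S:wait,W:empty | queues: N=0 E=1 S=1 W=0
Step 5 [EW]: N:wait,E:car5-GO,S:wait,W:empty | queues: N=0 E=0 S=1 W=0
Cars crossed by step 5: 7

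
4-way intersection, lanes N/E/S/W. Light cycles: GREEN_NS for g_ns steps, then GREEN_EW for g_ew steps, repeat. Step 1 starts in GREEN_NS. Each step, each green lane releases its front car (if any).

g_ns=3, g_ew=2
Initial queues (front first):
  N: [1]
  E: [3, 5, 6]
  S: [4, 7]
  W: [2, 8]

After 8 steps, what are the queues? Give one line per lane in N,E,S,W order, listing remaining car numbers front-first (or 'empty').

Step 1 [NS]: N:car1-GO,E:wait,S:car4-GO,W:wait | queues: N=0 E=3 S=1 W=2
Step 2 [NS]: N:empty,E:wait,S:car7-GO,W:wait | queues: N=0 E=3 S=0 W=2
Step 3 [NS]: N:empty,E:wait,S:empty,W:wait | queues: N=0 E=3 S=0 W=2
Step 4 [EW]: N:wait,E:car3-GO,S:wait,W:car2-GO | queues: N=0 E=2 S=0 W=1
Step 5 [EW]: N:wait,E:car5-GO,S:wait,W:car8-GO | queues: N=0 E=1 S=0 W=0
Step 6 [NS]: N:empty,E:wait,S:empty,W:wait | queues: N=0 E=1 S=0 W=0
Step 7 [NS]: N:empty,E:wait,S:empty,W:wait | queues: N=0 E=1 S=0 W=0
Step 8 [NS]: N:empty,E:wait,S:empty,W:wait | queues: N=0 E=1 S=0 W=0

N: empty
E: 6
S: empty
W: empty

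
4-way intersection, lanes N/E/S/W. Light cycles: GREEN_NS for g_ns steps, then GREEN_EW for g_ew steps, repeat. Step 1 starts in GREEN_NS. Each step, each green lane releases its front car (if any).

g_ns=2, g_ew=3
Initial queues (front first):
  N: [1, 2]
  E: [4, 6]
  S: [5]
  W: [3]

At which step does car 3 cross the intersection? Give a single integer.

Step 1 [NS]: N:car1-GO,E:wait,S:car5-GO,W:wait | queues: N=1 E=2 S=0 W=1
Step 2 [NS]: N:car2-GO,E:wait,S:empty,W:wait | queues: N=0 E=2 S=0 W=1
Step 3 [EW]: N:wait,E:car4-GO,S:wait,W:car3-GO | queues: N=0 E=1 S=0 W=0
Step 4 [EW]: N:wait,E:car6-GO,S:wait,W:empty | queues: N=0 E=0 S=0 W=0
Car 3 crosses at step 3

3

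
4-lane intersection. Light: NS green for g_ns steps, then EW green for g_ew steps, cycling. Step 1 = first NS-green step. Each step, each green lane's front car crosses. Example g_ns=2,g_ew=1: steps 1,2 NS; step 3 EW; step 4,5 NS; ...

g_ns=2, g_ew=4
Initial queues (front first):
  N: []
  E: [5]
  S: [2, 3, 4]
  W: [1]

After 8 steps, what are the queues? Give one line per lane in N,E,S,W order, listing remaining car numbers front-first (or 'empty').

Step 1 [NS]: N:empty,E:wait,S:car2-GO,W:wait | queues: N=0 E=1 S=2 W=1
Step 2 [NS]: N:empty,E:wait,S:car3-GO,W:wait | queues: N=0 E=1 S=1 W=1
Step 3 [EW]: N:wait,E:car5-GO,S:wait,W:car1-GO | queues: N=0 E=0 S=1 W=0
Step 4 [EW]: N:wait,E:empty,S:wait,W:empty | queues: N=0 E=0 S=1 W=0
Step 5 [EW]: N:wait,E:empty,S:wait,W:empty | queues: N=0 E=0 S=1 W=0
Step 6 [EW]: N:wait,E:empty,S:wait,W:empty | queues: N=0 E=0 S=1 W=0
Step 7 [NS]: N:empty,E:wait,S:car4-GO,W:wait | queues: N=0 E=0 S=0 W=0

N: empty
E: empty
S: empty
W: empty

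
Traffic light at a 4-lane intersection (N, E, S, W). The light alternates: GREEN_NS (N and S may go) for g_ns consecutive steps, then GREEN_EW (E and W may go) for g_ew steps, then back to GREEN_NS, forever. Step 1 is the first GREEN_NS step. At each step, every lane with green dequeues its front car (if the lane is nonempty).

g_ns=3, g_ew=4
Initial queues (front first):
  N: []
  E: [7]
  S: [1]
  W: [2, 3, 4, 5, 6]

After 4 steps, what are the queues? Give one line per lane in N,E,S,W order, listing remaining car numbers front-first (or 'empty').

Step 1 [NS]: N:empty,E:wait,S:car1-GO,W:wait | queues: N=0 E=1 S=0 W=5
Step 2 [NS]: N:empty,E:wait,S:empty,W:wait | queues: N=0 E=1 S=0 W=5
Step 3 [NS]: N:empty,E:wait,S:empty,W:wait | queues: N=0 E=1 S=0 W=5
Step 4 [EW]: N:wait,E:car7-GO,S:wait,W:car2-GO | queues: N=0 E=0 S=0 W=4

N: empty
E: empty
S: empty
W: 3 4 5 6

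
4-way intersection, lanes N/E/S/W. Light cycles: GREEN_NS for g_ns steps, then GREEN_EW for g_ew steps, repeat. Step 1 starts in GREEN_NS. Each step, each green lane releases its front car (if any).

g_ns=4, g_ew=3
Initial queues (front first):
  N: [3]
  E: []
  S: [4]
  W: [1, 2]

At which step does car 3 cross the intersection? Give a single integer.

Step 1 [NS]: N:car3-GO,E:wait,S:car4-GO,W:wait | queues: N=0 E=0 S=0 W=2
Step 2 [NS]: N:empty,E:wait,S:empty,W:wait | queues: N=0 E=0 S=0 W=2
Step 3 [NS]: N:empty,E:wait,S:empty,W:wait | queues: N=0 E=0 S=0 W=2
Step 4 [NS]: N:empty,E:wait,S:empty,W:wait | queues: N=0 E=0 S=0 W=2
Step 5 [EW]: N:wait,E:empty,S:wait,W:car1-GO | queues: N=0 E=0 S=0 W=1
Step 6 [EW]: N:wait,E:empty,S:wait,W:car2-GO | queues: N=0 E=0 S=0 W=0
Car 3 crosses at step 1

1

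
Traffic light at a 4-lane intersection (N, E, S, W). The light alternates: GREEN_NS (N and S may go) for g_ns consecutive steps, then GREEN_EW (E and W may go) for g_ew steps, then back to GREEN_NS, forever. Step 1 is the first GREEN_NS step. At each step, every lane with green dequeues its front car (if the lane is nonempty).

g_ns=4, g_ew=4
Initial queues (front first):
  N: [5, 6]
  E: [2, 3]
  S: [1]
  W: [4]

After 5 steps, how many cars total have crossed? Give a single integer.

Answer: 5

Derivation:
Step 1 [NS]: N:car5-GO,E:wait,S:car1-GO,W:wait | queues: N=1 E=2 S=0 W=1
Step 2 [NS]: N:car6-GO,E:wait,S:empty,W:wait | queues: N=0 E=2 S=0 W=1
Step 3 [NS]: N:empty,E:wait,S:empty,W:wait | queues: N=0 E=2 S=0 W=1
Step 4 [NS]: N:empty,E:wait,S:empty,W:wait | queues: N=0 E=2 S=0 W=1
Step 5 [EW]: N:wait,E:car2-GO,S:wait,W:car4-GO | queues: N=0 E=1 S=0 W=0
Cars crossed by step 5: 5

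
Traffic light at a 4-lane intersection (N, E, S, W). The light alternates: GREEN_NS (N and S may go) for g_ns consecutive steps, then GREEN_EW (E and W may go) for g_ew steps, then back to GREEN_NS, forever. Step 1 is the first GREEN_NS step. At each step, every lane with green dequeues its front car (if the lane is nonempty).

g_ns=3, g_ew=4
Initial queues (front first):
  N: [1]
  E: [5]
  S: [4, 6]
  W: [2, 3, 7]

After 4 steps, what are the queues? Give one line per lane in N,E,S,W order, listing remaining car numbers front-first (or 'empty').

Step 1 [NS]: N:car1-GO,E:wait,S:car4-GO,W:wait | queues: N=0 E=1 S=1 W=3
Step 2 [NS]: N:empty,E:wait,S:car6-GO,W:wait | queues: N=0 E=1 S=0 W=3
Step 3 [NS]: N:empty,E:wait,S:empty,W:wait | queues: N=0 E=1 S=0 W=3
Step 4 [EW]: N:wait,E:car5-GO,S:wait,W:car2-GO | queues: N=0 E=0 S=0 W=2

N: empty
E: empty
S: empty
W: 3 7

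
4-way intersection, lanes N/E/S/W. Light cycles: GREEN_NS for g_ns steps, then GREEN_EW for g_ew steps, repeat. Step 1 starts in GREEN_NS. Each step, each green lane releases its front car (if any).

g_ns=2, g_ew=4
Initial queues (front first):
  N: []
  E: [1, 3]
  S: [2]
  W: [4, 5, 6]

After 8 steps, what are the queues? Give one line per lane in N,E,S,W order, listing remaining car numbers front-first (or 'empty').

Step 1 [NS]: N:empty,E:wait,S:car2-GO,W:wait | queues: N=0 E=2 S=0 W=3
Step 2 [NS]: N:empty,E:wait,S:empty,W:wait | queues: N=0 E=2 S=0 W=3
Step 3 [EW]: N:wait,E:car1-GO,S:wait,W:car4-GO | queues: N=0 E=1 S=0 W=2
Step 4 [EW]: N:wait,E:car3-GO,S:wait,W:car5-GO | queues: N=0 E=0 S=0 W=1
Step 5 [EW]: N:wait,E:empty,S:wait,W:car6-GO | queues: N=0 E=0 S=0 W=0

N: empty
E: empty
S: empty
W: empty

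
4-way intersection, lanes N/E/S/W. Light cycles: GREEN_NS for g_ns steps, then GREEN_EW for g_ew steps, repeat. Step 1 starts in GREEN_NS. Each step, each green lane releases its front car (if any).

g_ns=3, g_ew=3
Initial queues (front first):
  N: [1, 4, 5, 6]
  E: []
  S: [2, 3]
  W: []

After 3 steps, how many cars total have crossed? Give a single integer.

Answer: 5

Derivation:
Step 1 [NS]: N:car1-GO,E:wait,S:car2-GO,W:wait | queues: N=3 E=0 S=1 W=0
Step 2 [NS]: N:car4-GO,E:wait,S:car3-GO,W:wait | queues: N=2 E=0 S=0 W=0
Step 3 [NS]: N:car5-GO,E:wait,S:empty,W:wait | queues: N=1 E=0 S=0 W=0
Cars crossed by step 3: 5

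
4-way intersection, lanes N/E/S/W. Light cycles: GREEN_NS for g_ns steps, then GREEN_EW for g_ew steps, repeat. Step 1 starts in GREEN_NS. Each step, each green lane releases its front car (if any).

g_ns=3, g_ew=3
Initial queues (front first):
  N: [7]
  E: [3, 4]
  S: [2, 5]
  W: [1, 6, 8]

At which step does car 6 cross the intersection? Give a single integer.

Step 1 [NS]: N:car7-GO,E:wait,S:car2-GO,W:wait | queues: N=0 E=2 S=1 W=3
Step 2 [NS]: N:empty,E:wait,S:car5-GO,W:wait | queues: N=0 E=2 S=0 W=3
Step 3 [NS]: N:empty,E:wait,S:empty,W:wait | queues: N=0 E=2 S=0 W=3
Step 4 [EW]: N:wait,E:car3-GO,S:wait,W:car1-GO | queues: N=0 E=1 S=0 W=2
Step 5 [EW]: N:wait,E:car4-GO,S:wait,W:car6-GO | queues: N=0 E=0 S=0 W=1
Step 6 [EW]: N:wait,E:empty,S:wait,W:car8-GO | queues: N=0 E=0 S=0 W=0
Car 6 crosses at step 5

5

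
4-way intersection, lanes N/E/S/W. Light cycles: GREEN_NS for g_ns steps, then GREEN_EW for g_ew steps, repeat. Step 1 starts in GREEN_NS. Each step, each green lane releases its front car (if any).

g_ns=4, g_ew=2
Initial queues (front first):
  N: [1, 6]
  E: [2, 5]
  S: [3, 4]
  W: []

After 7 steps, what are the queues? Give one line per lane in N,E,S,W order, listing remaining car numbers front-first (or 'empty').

Step 1 [NS]: N:car1-GO,E:wait,S:car3-GO,W:wait | queues: N=1 E=2 S=1 W=0
Step 2 [NS]: N:car6-GO,E:wait,S:car4-GO,W:wait | queues: N=0 E=2 S=0 W=0
Step 3 [NS]: N:empty,E:wait,S:empty,W:wait | queues: N=0 E=2 S=0 W=0
Step 4 [NS]: N:empty,E:wait,S:empty,W:wait | queues: N=0 E=2 S=0 W=0
Step 5 [EW]: N:wait,E:car2-GO,S:wait,W:empty | queues: N=0 E=1 S=0 W=0
Step 6 [EW]: N:wait,E:car5-GO,S:wait,W:empty | queues: N=0 E=0 S=0 W=0

N: empty
E: empty
S: empty
W: empty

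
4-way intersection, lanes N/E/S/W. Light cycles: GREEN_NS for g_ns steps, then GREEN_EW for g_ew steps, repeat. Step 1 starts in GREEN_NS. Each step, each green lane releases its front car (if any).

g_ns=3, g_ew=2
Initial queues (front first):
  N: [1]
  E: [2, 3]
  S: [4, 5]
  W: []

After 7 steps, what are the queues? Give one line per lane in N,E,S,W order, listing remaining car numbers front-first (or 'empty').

Step 1 [NS]: N:car1-GO,E:wait,S:car4-GO,W:wait | queues: N=0 E=2 S=1 W=0
Step 2 [NS]: N:empty,E:wait,S:car5-GO,W:wait | queues: N=0 E=2 S=0 W=0
Step 3 [NS]: N:empty,E:wait,S:empty,W:wait | queues: N=0 E=2 S=0 W=0
Step 4 [EW]: N:wait,E:car2-GO,S:wait,W:empty | queues: N=0 E=1 S=0 W=0
Step 5 [EW]: N:wait,E:car3-GO,S:wait,W:empty | queues: N=0 E=0 S=0 W=0

N: empty
E: empty
S: empty
W: empty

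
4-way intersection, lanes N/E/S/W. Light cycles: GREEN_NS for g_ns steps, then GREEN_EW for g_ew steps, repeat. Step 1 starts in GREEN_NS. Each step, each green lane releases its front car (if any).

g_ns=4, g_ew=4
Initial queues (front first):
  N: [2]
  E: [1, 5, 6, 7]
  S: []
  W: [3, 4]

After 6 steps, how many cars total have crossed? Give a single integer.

Answer: 5

Derivation:
Step 1 [NS]: N:car2-GO,E:wait,S:empty,W:wait | queues: N=0 E=4 S=0 W=2
Step 2 [NS]: N:empty,E:wait,S:empty,W:wait | queues: N=0 E=4 S=0 W=2
Step 3 [NS]: N:empty,E:wait,S:empty,W:wait | queues: N=0 E=4 S=0 W=2
Step 4 [NS]: N:empty,E:wait,S:empty,W:wait | queues: N=0 E=4 S=0 W=2
Step 5 [EW]: N:wait,E:car1-GO,S:wait,W:car3-GO | queues: N=0 E=3 S=0 W=1
Step 6 [EW]: N:wait,E:car5-GO,S:wait,W:car4-GO | queues: N=0 E=2 S=0 W=0
Cars crossed by step 6: 5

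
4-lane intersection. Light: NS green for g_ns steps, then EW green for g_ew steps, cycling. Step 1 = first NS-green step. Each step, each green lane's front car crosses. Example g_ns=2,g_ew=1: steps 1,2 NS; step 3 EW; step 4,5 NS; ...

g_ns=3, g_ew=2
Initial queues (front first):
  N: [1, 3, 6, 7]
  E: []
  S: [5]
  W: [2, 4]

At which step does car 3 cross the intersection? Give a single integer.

Step 1 [NS]: N:car1-GO,E:wait,S:car5-GO,W:wait | queues: N=3 E=0 S=0 W=2
Step 2 [NS]: N:car3-GO,E:wait,S:empty,W:wait | queues: N=2 E=0 S=0 W=2
Step 3 [NS]: N:car6-GO,E:wait,S:empty,W:wait | queues: N=1 E=0 S=0 W=2
Step 4 [EW]: N:wait,E:empty,S:wait,W:car2-GO | queues: N=1 E=0 S=0 W=1
Step 5 [EW]: N:wait,E:empty,S:wait,W:car4-GO | queues: N=1 E=0 S=0 W=0
Step 6 [NS]: N:car7-GO,E:wait,S:empty,W:wait | queues: N=0 E=0 S=0 W=0
Car 3 crosses at step 2

2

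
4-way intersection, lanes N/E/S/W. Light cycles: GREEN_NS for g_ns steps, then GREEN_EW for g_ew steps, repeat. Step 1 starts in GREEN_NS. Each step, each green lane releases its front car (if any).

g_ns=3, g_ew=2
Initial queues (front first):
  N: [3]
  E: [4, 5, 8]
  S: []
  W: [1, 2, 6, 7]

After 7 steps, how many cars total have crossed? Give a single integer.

Step 1 [NS]: N:car3-GO,E:wait,S:empty,W:wait | queues: N=0 E=3 S=0 W=4
Step 2 [NS]: N:empty,E:wait,S:empty,W:wait | queues: N=0 E=3 S=0 W=4
Step 3 [NS]: N:empty,E:wait,S:empty,W:wait | queues: N=0 E=3 S=0 W=4
Step 4 [EW]: N:wait,E:car4-GO,S:wait,W:car1-GO | queues: N=0 E=2 S=0 W=3
Step 5 [EW]: N:wait,E:car5-GO,S:wait,W:car2-GO | queues: N=0 E=1 S=0 W=2
Step 6 [NS]: N:empty,E:wait,S:empty,W:wait | queues: N=0 E=1 S=0 W=2
Step 7 [NS]: N:empty,E:wait,S:empty,W:wait | queues: N=0 E=1 S=0 W=2
Cars crossed by step 7: 5

Answer: 5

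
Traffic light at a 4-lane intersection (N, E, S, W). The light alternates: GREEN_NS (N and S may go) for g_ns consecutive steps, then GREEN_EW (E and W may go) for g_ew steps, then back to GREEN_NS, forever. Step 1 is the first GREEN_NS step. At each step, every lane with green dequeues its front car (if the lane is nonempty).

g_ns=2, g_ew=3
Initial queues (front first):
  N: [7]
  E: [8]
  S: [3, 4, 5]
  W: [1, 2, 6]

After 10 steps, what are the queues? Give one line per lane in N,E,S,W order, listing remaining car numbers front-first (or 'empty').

Step 1 [NS]: N:car7-GO,E:wait,S:car3-GO,W:wait | queues: N=0 E=1 S=2 W=3
Step 2 [NS]: N:empty,E:wait,S:car4-GO,W:wait | queues: N=0 E=1 S=1 W=3
Step 3 [EW]: N:wait,E:car8-GO,S:wait,W:car1-GO | queues: N=0 E=0 S=1 W=2
Step 4 [EW]: N:wait,E:empty,S:wait,W:car2-GO | queues: N=0 E=0 S=1 W=1
Step 5 [EW]: N:wait,E:empty,S:wait,W:car6-GO | queues: N=0 E=0 S=1 W=0
Step 6 [NS]: N:empty,E:wait,S:car5-GO,W:wait | queues: N=0 E=0 S=0 W=0

N: empty
E: empty
S: empty
W: empty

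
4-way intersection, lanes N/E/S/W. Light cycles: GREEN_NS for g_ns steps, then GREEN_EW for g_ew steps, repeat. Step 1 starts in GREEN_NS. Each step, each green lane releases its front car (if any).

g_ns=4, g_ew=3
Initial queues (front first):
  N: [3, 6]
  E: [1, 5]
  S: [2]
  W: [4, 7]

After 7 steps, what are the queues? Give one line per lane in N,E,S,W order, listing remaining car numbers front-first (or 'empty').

Step 1 [NS]: N:car3-GO,E:wait,S:car2-GO,W:wait | queues: N=1 E=2 S=0 W=2
Step 2 [NS]: N:car6-GO,E:wait,S:empty,W:wait | queues: N=0 E=2 S=0 W=2
Step 3 [NS]: N:empty,E:wait,S:empty,W:wait | queues: N=0 E=2 S=0 W=2
Step 4 [NS]: N:empty,E:wait,S:empty,W:wait | queues: N=0 E=2 S=0 W=2
Step 5 [EW]: N:wait,E:car1-GO,S:wait,W:car4-GO | queues: N=0 E=1 S=0 W=1
Step 6 [EW]: N:wait,E:car5-GO,S:wait,W:car7-GO | queues: N=0 E=0 S=0 W=0

N: empty
E: empty
S: empty
W: empty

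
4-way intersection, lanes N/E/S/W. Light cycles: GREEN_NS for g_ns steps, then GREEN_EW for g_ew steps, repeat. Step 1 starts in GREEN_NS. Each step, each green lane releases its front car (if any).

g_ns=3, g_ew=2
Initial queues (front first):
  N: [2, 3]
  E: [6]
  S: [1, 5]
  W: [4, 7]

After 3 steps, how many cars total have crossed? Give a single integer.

Step 1 [NS]: N:car2-GO,E:wait,S:car1-GO,W:wait | queues: N=1 E=1 S=1 W=2
Step 2 [NS]: N:car3-GO,E:wait,S:car5-GO,W:wait | queues: N=0 E=1 S=0 W=2
Step 3 [NS]: N:empty,E:wait,S:empty,W:wait | queues: N=0 E=1 S=0 W=2
Cars crossed by step 3: 4

Answer: 4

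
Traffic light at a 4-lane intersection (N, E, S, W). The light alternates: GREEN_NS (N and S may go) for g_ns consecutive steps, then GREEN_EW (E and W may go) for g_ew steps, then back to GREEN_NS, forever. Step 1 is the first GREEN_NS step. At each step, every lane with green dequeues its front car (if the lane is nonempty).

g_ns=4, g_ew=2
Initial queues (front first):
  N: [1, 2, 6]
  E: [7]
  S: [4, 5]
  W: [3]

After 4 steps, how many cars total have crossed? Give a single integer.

Step 1 [NS]: N:car1-GO,E:wait,S:car4-GO,W:wait | queues: N=2 E=1 S=1 W=1
Step 2 [NS]: N:car2-GO,E:wait,S:car5-GO,W:wait | queues: N=1 E=1 S=0 W=1
Step 3 [NS]: N:car6-GO,E:wait,S:empty,W:wait | queues: N=0 E=1 S=0 W=1
Step 4 [NS]: N:empty,E:wait,S:empty,W:wait | queues: N=0 E=1 S=0 W=1
Cars crossed by step 4: 5

Answer: 5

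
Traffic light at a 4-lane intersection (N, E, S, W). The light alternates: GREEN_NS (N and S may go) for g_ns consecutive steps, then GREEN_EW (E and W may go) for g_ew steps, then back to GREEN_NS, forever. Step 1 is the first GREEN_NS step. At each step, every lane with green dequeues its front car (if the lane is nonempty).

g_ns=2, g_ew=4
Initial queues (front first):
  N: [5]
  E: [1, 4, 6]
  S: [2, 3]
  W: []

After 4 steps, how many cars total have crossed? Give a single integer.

Answer: 5

Derivation:
Step 1 [NS]: N:car5-GO,E:wait,S:car2-GO,W:wait | queues: N=0 E=3 S=1 W=0
Step 2 [NS]: N:empty,E:wait,S:car3-GO,W:wait | queues: N=0 E=3 S=0 W=0
Step 3 [EW]: N:wait,E:car1-GO,S:wait,W:empty | queues: N=0 E=2 S=0 W=0
Step 4 [EW]: N:wait,E:car4-GO,S:wait,W:empty | queues: N=0 E=1 S=0 W=0
Cars crossed by step 4: 5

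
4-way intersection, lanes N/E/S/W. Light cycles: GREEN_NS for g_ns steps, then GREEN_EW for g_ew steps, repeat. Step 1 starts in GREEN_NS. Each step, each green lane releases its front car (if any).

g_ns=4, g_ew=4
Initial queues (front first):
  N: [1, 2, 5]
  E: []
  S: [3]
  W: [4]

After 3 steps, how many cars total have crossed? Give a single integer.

Step 1 [NS]: N:car1-GO,E:wait,S:car3-GO,W:wait | queues: N=2 E=0 S=0 W=1
Step 2 [NS]: N:car2-GO,E:wait,S:empty,W:wait | queues: N=1 E=0 S=0 W=1
Step 3 [NS]: N:car5-GO,E:wait,S:empty,W:wait | queues: N=0 E=0 S=0 W=1
Cars crossed by step 3: 4

Answer: 4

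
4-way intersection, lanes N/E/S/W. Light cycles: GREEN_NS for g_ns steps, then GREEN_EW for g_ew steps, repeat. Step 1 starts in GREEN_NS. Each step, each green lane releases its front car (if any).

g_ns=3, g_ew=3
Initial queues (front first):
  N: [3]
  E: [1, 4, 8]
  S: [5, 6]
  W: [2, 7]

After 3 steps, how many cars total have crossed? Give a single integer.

Answer: 3

Derivation:
Step 1 [NS]: N:car3-GO,E:wait,S:car5-GO,W:wait | queues: N=0 E=3 S=1 W=2
Step 2 [NS]: N:empty,E:wait,S:car6-GO,W:wait | queues: N=0 E=3 S=0 W=2
Step 3 [NS]: N:empty,E:wait,S:empty,W:wait | queues: N=0 E=3 S=0 W=2
Cars crossed by step 3: 3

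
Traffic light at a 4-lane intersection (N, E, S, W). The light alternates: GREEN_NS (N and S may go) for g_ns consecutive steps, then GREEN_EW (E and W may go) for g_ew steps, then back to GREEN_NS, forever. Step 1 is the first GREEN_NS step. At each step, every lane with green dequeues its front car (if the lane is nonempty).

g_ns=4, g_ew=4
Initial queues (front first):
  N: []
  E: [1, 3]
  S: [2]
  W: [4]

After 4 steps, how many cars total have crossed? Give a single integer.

Step 1 [NS]: N:empty,E:wait,S:car2-GO,W:wait | queues: N=0 E=2 S=0 W=1
Step 2 [NS]: N:empty,E:wait,S:empty,W:wait | queues: N=0 E=2 S=0 W=1
Step 3 [NS]: N:empty,E:wait,S:empty,W:wait | queues: N=0 E=2 S=0 W=1
Step 4 [NS]: N:empty,E:wait,S:empty,W:wait | queues: N=0 E=2 S=0 W=1
Cars crossed by step 4: 1

Answer: 1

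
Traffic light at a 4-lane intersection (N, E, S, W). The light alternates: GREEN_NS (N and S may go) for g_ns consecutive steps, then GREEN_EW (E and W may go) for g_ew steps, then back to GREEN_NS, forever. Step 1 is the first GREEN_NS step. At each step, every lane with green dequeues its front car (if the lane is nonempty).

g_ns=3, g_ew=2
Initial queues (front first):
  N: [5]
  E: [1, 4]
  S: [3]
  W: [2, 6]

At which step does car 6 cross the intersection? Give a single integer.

Step 1 [NS]: N:car5-GO,E:wait,S:car3-GO,W:wait | queues: N=0 E=2 S=0 W=2
Step 2 [NS]: N:empty,E:wait,S:empty,W:wait | queues: N=0 E=2 S=0 W=2
Step 3 [NS]: N:empty,E:wait,S:empty,W:wait | queues: N=0 E=2 S=0 W=2
Step 4 [EW]: N:wait,E:car1-GO,S:wait,W:car2-GO | queues: N=0 E=1 S=0 W=1
Step 5 [EW]: N:wait,E:car4-GO,S:wait,W:car6-GO | queues: N=0 E=0 S=0 W=0
Car 6 crosses at step 5

5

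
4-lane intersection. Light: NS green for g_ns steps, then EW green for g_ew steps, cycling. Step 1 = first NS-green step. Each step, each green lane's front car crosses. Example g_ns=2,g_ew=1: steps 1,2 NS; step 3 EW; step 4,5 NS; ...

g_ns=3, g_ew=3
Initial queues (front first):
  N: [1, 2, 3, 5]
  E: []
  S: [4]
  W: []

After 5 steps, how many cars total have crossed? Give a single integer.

Step 1 [NS]: N:car1-GO,E:wait,S:car4-GO,W:wait | queues: N=3 E=0 S=0 W=0
Step 2 [NS]: N:car2-GO,E:wait,S:empty,W:wait | queues: N=2 E=0 S=0 W=0
Step 3 [NS]: N:car3-GO,E:wait,S:empty,W:wait | queues: N=1 E=0 S=0 W=0
Step 4 [EW]: N:wait,E:empty,S:wait,W:empty | queues: N=1 E=0 S=0 W=0
Step 5 [EW]: N:wait,E:empty,S:wait,W:empty | queues: N=1 E=0 S=0 W=0
Cars crossed by step 5: 4

Answer: 4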